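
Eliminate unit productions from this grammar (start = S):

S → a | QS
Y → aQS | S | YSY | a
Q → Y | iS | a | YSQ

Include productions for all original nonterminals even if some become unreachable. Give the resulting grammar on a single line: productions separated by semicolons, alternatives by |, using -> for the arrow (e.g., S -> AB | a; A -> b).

S -> a | QS; Q -> a | QS | iS | YSQ | YSY | aQS; Y -> a | QS | YSY | aQS

Unit productions: Q->Y, Y->S.
Unit pairs (A ⇒* B via units): (Q,S), (Q,Y), (Y,S).
S: inherits non-unit rules of {S} → QS | a.
Q: inherits non-unit rules of {Q, S, Y} → QS | YSQ | YSY | a | aQS | iS.
Y: inherits non-unit rules of {S, Y} → QS | YSY | a | aQS.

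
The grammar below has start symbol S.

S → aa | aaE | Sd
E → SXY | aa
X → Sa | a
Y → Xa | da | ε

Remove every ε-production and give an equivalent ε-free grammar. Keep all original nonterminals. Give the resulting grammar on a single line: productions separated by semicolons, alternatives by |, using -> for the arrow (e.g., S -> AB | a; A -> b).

S -> Sd | aa | aaE; E -> SX | aa | SXY; X -> a | Sa; Y -> Xa | da

Nullable set: {Y}.
E -> SXY: Y nullable, giving SX | SXY.
Drop Y -> ε.
Unchanged (no nullable symbols): S -> Sd; S -> aa; S -> aaE; E -> aa; X -> Sa; X -> a; Y -> Xa; Y -> da.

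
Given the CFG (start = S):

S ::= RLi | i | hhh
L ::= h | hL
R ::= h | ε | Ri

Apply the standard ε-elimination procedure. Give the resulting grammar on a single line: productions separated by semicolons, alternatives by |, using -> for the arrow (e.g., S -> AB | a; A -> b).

Nullable set: {R}.
S -> RLi: R nullable, giving Li | RLi.
Drop R -> ε.
R -> Ri: R nullable, giving Ri | i.
Unchanged (no nullable symbols): S -> hhh; S -> i; L -> h; L -> hL; R -> h.

S -> i | Li | RLi | hhh; L -> h | hL; R -> h | i | Ri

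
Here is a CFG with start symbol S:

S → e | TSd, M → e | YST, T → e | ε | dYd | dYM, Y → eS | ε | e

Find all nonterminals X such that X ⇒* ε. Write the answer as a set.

{T, Y}

Directly nullable (have an ε-rule): {T, Y}.
Not nullable: M, S — each has a terminal in every rule's right-hand side or depends on a non-nullable symbol.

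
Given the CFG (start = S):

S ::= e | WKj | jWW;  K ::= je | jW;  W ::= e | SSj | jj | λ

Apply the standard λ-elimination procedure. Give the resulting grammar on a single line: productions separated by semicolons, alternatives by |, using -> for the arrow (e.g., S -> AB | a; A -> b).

S -> e | j | Kj | jW | WKj | jWW; K -> j | jW | je; W -> e | jj | SSj

Nullable set: {W}.
S -> WKj: W nullable, giving Kj | WKj.
S -> jWW: W, W nullable, giving j | jW | jWW.
K -> jW: W nullable, giving j | jW.
Drop W -> λ.
Unchanged (no nullable symbols): S -> e; K -> je; W -> SSj; W -> e; W -> jj.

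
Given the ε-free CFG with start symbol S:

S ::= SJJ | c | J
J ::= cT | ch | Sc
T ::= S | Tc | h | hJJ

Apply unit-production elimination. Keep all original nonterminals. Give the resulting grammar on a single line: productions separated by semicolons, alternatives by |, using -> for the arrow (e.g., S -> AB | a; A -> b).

Unit productions: S->J, T->S.
Unit pairs (A ⇒* B via units): (S,J), (T,J), (T,S).
S: inherits non-unit rules of {J, S} → SJJ | Sc | c | cT | ch.
J: inherits non-unit rules of {J} → Sc | cT | ch.
T: inherits non-unit rules of {J, S, T} → SJJ | Sc | Tc | c | cT | ch | h | hJJ.

S -> c | Sc | cT | ch | SJJ; J -> Sc | cT | ch; T -> c | h | Sc | Tc | cT | ch | SJJ | hJJ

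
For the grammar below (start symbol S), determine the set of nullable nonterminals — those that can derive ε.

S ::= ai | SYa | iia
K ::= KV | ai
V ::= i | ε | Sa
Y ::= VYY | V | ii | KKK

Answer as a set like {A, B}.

{V, Y}

Directly nullable (have an ε-rule): {V}.
Y is nullable via Y -> V (every symbol on the right is already known nullable).
Not nullable: K, S — each has a terminal in every rule's right-hand side or depends on a non-nullable symbol.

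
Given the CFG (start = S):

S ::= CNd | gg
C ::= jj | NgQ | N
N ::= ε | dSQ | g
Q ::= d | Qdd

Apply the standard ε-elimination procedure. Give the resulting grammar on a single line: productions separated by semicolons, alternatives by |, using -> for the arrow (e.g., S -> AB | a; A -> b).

Nullable set: {C, N}.
S -> CNd: C, N nullable, giving CNd | Cd | Nd | d.
C -> N: N nullable, giving N.
C -> NgQ: N nullable, giving NgQ | gQ.
Drop N -> ε.
Unchanged (no nullable symbols): S -> gg; C -> jj; N -> dSQ; N -> g; Q -> Qdd; Q -> d.

S -> d | Cd | Nd | gg | CNd; C -> N | gQ | jj | NgQ; N -> g | dSQ; Q -> d | Qdd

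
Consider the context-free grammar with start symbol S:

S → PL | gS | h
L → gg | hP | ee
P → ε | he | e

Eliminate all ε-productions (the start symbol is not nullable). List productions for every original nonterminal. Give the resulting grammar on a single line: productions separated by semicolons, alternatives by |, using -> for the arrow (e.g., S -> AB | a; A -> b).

S -> L | h | PL | gS; L -> h | ee | gg | hP; P -> e | he

Nullable set: {P}.
S -> PL: P nullable, giving L | PL.
L -> hP: P nullable, giving h | hP.
Drop P -> ε.
Unchanged (no nullable symbols): S -> gS; S -> h; L -> ee; L -> gg; P -> e; P -> he.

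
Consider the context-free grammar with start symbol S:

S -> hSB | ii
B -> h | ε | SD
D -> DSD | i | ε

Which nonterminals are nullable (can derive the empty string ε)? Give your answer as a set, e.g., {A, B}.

Directly nullable (have an ε-rule): {B, D}.
Not nullable: S — each has a terminal in every rule's right-hand side or depends on a non-nullable symbol.

{B, D}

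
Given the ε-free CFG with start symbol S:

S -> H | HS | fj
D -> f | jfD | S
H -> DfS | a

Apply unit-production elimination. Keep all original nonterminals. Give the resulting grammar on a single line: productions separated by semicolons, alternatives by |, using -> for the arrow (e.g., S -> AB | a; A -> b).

Unit productions: D->S, S->H.
Unit pairs (A ⇒* B via units): (D,H), (D,S), (S,H).
S: inherits non-unit rules of {H, S} → DfS | HS | a | fj.
D: inherits non-unit rules of {D, H, S} → DfS | HS | a | f | fj | jfD.
H: inherits non-unit rules of {H} → DfS | a.

S -> a | HS | fj | DfS; D -> a | f | HS | fj | DfS | jfD; H -> a | DfS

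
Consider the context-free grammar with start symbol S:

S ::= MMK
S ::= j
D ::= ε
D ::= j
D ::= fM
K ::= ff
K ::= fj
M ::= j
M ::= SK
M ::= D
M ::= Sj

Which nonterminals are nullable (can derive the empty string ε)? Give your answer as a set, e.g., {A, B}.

{D, M}

Directly nullable (have an ε-rule): {D}.
M is nullable via M -> D (every symbol on the right is already known nullable).
Not nullable: K, S — each has a terminal in every rule's right-hand side or depends on a non-nullable symbol.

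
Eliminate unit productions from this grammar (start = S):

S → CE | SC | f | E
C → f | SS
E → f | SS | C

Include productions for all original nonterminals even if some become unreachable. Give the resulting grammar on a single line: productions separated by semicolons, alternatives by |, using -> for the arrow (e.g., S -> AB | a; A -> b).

Unit productions: E->C, S->E.
Unit pairs (A ⇒* B via units): (E,C), (S,C), (S,E).
S: inherits non-unit rules of {C, E, S} → CE | SC | SS | f.
C: inherits non-unit rules of {C} → SS | f.
E: inherits non-unit rules of {C, E} → SS | f.

S -> f | CE | SC | SS; C -> f | SS; E -> f | SS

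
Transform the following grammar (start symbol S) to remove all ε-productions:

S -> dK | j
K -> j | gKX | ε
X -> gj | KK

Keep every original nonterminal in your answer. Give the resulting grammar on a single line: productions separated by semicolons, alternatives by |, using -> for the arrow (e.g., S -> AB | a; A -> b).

Nullable set: {K, X}.
S -> dK: K nullable, giving d | dK.
Drop K -> ε.
K -> gKX: K, X nullable, giving g | gK | gKX | gX.
X -> KK: K, K nullable, giving K | KK.
Unchanged (no nullable symbols): S -> j; K -> j; X -> gj.

S -> d | j | dK; K -> g | j | gK | gX | gKX; X -> K | KK | gj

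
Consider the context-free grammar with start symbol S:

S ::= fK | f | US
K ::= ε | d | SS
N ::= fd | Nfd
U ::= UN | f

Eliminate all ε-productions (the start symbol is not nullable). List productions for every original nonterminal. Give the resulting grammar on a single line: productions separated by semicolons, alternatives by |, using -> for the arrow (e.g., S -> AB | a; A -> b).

Nullable set: {K}.
S -> fK: K nullable, giving f | fK.
Drop K -> ε.
Unchanged (no nullable symbols): S -> US; S -> f; K -> SS; K -> d; N -> Nfd; N -> fd; U -> UN; U -> f.

S -> f | US | fK; K -> d | SS; N -> fd | Nfd; U -> f | UN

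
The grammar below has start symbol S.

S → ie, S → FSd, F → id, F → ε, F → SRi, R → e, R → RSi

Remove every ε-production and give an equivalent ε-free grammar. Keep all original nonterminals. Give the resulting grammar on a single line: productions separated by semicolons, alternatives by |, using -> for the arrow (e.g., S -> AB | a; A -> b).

S -> Sd | ie | FSd; F -> id | SRi; R -> e | RSi

Nullable set: {F}.
S -> FSd: F nullable, giving FSd | Sd.
Drop F -> ε.
Unchanged (no nullable symbols): S -> ie; F -> SRi; F -> id; R -> RSi; R -> e.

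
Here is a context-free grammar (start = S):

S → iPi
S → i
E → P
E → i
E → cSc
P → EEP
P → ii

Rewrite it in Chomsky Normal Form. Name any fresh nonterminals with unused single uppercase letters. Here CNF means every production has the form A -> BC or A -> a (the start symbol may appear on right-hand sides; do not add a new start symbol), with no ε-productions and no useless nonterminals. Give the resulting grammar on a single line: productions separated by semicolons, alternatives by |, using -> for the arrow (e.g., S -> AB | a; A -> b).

No ε-productions.
After unit-elimination: S -> i | iPi; E -> i | ii | EEP | cSc; P -> ii | EEP.
TERM: introduce A -> c, B -> i and substitute in every rule of length ≥2.
BIN: E -> ASA becomes E -> AC, C -> SA; E -> EEP becomes E -> ED, D -> EP; P -> EEP becomes P -> EF, F -> EP; S -> BPB becomes S -> BG, G -> PB.

S -> i | BG; A -> c; B -> i; C -> SA; D -> EP; E -> i | AC | BB | ED; F -> EP; G -> PB; P -> BB | EF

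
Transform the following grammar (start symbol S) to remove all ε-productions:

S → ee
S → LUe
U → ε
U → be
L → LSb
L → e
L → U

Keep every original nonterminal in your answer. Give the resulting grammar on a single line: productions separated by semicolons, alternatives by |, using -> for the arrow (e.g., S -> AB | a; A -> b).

S -> e | Le | Ue | ee | LUe; L -> U | e | Sb | LSb; U -> be

Nullable set: {L, U}.
S -> LUe: L, U nullable, giving LUe | Le | Ue | e.
L -> LSb: L nullable, giving LSb | Sb.
L -> U: U nullable, giving U.
Drop U -> ε.
Unchanged (no nullable symbols): S -> ee; L -> e; U -> be.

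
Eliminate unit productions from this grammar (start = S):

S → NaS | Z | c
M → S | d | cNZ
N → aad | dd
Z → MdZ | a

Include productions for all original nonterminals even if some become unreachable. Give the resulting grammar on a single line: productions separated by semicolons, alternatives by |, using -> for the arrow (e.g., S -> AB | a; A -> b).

Unit productions: M->S, S->Z.
Unit pairs (A ⇒* B via units): (M,S), (M,Z), (S,Z).
S: inherits non-unit rules of {S, Z} → MdZ | NaS | a | c.
M: inherits non-unit rules of {M, S, Z} → MdZ | NaS | a | c | cNZ | d.
N: inherits non-unit rules of {N} → aad | dd.
Z: inherits non-unit rules of {Z} → MdZ | a.

S -> a | c | MdZ | NaS; M -> a | c | d | MdZ | NaS | cNZ; N -> dd | aad; Z -> a | MdZ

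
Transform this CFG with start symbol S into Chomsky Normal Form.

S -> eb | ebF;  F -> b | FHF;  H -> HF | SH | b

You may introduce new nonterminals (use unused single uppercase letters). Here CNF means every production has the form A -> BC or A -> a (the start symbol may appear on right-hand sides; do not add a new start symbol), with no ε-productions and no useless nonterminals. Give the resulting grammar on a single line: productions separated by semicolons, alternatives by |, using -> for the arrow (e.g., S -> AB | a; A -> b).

No ε-productions.
No unit productions to eliminate.
TERM: introduce B -> b, A -> e and substitute in every rule of length ≥2.
BIN: F -> FHF becomes F -> FC, C -> HF; S -> ABF becomes S -> AD, D -> BF.

S -> AB | AD; A -> e; B -> b; C -> HF; D -> BF; F -> b | FC; H -> b | HF | SH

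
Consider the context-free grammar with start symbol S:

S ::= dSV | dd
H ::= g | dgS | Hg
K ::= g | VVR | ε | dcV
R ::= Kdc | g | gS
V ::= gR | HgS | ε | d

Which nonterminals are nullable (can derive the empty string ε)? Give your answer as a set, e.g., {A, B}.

{K, V}

Directly nullable (have an ε-rule): {K, V}.
Not nullable: H, R, S — each has a terminal in every rule's right-hand side or depends on a non-nullable symbol.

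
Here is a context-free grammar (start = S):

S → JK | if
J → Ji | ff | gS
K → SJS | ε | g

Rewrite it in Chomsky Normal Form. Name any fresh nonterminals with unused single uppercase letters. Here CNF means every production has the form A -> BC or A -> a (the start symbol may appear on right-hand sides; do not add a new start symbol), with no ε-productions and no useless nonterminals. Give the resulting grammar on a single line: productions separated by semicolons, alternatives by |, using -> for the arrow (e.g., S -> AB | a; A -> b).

S -> AB | BB | CS | JA | JK; A -> i; B -> f; C -> g; D -> JS; J -> BB | CS | JA; K -> g | SD

Nullable: {K}; after ε-elimination: S -> J | JK | if; J -> Ji | ff | gS; K -> g | SJS.
After unit-elimination: S -> JK | Ji | ff | gS | if; J -> Ji | ff | gS; K -> g | SJS.
TERM: introduce B -> f, C -> g, A -> i and substitute in every rule of length ≥2.
BIN: K -> SJS becomes K -> SD, D -> JS.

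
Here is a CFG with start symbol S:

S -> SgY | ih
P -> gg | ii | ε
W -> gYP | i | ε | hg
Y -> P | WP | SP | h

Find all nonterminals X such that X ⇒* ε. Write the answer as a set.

{P, W, Y}

Directly nullable (have an ε-rule): {P, W}.
Y is nullable via Y -> P (every symbol on the right is already known nullable).
Not nullable: S — each has a terminal in every rule's right-hand side or depends on a non-nullable symbol.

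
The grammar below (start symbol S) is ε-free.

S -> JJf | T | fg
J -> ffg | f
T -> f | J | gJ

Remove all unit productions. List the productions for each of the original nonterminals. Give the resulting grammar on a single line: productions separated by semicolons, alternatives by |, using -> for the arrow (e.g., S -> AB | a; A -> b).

S -> f | fg | gJ | JJf | ffg; J -> f | ffg; T -> f | gJ | ffg

Unit productions: S->T, T->J.
Unit pairs (A ⇒* B via units): (S,J), (S,T), (T,J).
S: inherits non-unit rules of {J, S, T} → JJf | f | ffg | fg | gJ.
J: inherits non-unit rules of {J} → f | ffg.
T: inherits non-unit rules of {J, T} → f | ffg | gJ.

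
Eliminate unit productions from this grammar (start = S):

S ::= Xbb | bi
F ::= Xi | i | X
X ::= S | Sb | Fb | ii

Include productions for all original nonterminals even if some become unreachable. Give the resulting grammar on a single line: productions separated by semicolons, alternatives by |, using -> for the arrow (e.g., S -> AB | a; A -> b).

S -> bi | Xbb; F -> i | Fb | Sb | Xi | bi | ii | Xbb; X -> Fb | Sb | bi | ii | Xbb

Unit productions: F->X, X->S.
Unit pairs (A ⇒* B via units): (F,S), (F,X), (X,S).
S: inherits non-unit rules of {S} → Xbb | bi.
F: inherits non-unit rules of {F, S, X} → Fb | Sb | Xbb | Xi | bi | i | ii.
X: inherits non-unit rules of {S, X} → Fb | Sb | Xbb | bi | ii.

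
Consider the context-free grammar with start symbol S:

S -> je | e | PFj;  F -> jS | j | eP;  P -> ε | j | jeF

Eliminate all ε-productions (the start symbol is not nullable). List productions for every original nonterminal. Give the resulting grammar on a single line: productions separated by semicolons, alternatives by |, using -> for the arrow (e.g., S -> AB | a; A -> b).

Nullable set: {P}.
S -> PFj: P nullable, giving Fj | PFj.
F -> eP: P nullable, giving e | eP.
Drop P -> ε.
Unchanged (no nullable symbols): S -> e; S -> je; F -> j; F -> jS; P -> j; P -> jeF.

S -> e | Fj | je | PFj; F -> e | j | eP | jS; P -> j | jeF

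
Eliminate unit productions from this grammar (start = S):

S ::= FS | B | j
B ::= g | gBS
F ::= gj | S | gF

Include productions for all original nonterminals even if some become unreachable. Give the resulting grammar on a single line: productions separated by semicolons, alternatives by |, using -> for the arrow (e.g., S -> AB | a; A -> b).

Unit productions: F->S, S->B.
Unit pairs (A ⇒* B via units): (F,B), (F,S), (S,B).
S: inherits non-unit rules of {B, S} → FS | g | gBS | j.
B: inherits non-unit rules of {B} → g | gBS.
F: inherits non-unit rules of {B, F, S} → FS | g | gBS | gF | gj | j.

S -> g | j | FS | gBS; B -> g | gBS; F -> g | j | FS | gF | gj | gBS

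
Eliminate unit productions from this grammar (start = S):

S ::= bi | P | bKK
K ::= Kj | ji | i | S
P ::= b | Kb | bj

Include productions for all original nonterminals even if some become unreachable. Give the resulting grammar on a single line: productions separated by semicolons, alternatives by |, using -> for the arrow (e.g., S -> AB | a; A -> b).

Unit productions: K->S, S->P.
Unit pairs (A ⇒* B via units): (K,P), (K,S), (S,P).
S: inherits non-unit rules of {P, S} → Kb | b | bKK | bi | bj.
K: inherits non-unit rules of {K, P, S} → Kb | Kj | b | bKK | bi | bj | i | ji.
P: inherits non-unit rules of {P} → Kb | b | bj.

S -> b | Kb | bi | bj | bKK; K -> b | i | Kb | Kj | bi | bj | ji | bKK; P -> b | Kb | bj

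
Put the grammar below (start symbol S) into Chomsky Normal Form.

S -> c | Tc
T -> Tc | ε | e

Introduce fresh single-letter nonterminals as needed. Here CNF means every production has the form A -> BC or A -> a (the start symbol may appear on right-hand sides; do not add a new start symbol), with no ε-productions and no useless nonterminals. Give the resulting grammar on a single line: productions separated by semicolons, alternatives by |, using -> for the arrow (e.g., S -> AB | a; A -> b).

S -> c | TA; A -> c; T -> c | e | TA

Nullable: {T}; after ε-elimination: S -> c | Tc; T -> c | e | Tc.
No unit productions to eliminate.
TERM: introduce A -> c and substitute in every rule of length ≥2.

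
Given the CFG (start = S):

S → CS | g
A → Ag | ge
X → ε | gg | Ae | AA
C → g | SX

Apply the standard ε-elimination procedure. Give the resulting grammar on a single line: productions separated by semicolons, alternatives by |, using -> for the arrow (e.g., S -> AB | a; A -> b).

Nullable set: {X}.
C -> SX: X nullable, giving S | SX.
Drop X -> ε.
Unchanged (no nullable symbols): S -> CS; S -> g; A -> Ag; A -> ge; C -> g; X -> AA; X -> Ae; X -> gg.

S -> g | CS; A -> Ag | ge; C -> S | g | SX; X -> AA | Ae | gg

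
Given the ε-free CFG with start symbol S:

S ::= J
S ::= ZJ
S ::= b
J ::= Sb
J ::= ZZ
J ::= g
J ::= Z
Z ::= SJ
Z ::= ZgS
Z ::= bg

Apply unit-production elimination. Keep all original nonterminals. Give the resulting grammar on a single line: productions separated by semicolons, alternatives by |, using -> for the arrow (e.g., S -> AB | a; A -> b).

S -> b | g | SJ | Sb | ZJ | ZZ | bg | ZgS; J -> g | SJ | Sb | ZZ | bg | ZgS; Z -> SJ | bg | ZgS

Unit productions: J->Z, S->J.
Unit pairs (A ⇒* B via units): (J,Z), (S,J), (S,Z).
S: inherits non-unit rules of {J, S, Z} → SJ | Sb | ZJ | ZZ | ZgS | b | bg | g.
J: inherits non-unit rules of {J, Z} → SJ | Sb | ZZ | ZgS | bg | g.
Z: inherits non-unit rules of {Z} → SJ | ZgS | bg.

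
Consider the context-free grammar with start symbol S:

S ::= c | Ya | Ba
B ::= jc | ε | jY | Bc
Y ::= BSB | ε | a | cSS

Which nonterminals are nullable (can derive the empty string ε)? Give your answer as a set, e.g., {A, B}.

Directly nullable (have an ε-rule): {B, Y}.
Not nullable: S — each has a terminal in every rule's right-hand side or depends on a non-nullable symbol.

{B, Y}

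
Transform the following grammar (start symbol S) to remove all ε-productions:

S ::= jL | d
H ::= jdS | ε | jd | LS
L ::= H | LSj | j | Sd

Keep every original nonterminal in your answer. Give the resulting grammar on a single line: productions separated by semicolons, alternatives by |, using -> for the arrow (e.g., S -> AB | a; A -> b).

Nullable set: {H, L}.
S -> jL: L nullable, giving j | jL.
Drop H -> ε.
H -> LS: L nullable, giving LS | S.
L -> H: H nullable, giving H.
L -> LSj: L nullable, giving LSj | Sj.
Unchanged (no nullable symbols): S -> d; H -> jd; H -> jdS; L -> Sd; L -> j.

S -> d | j | jL; H -> S | LS | jd | jdS; L -> H | j | Sd | Sj | LSj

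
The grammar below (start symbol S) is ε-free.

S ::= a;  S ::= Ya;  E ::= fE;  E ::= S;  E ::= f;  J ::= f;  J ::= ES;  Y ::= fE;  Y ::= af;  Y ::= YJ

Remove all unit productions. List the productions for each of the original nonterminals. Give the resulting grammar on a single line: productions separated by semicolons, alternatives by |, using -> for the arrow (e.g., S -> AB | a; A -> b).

Unit productions: E->S.
Unit pairs (A ⇒* B via units): (E,S).
S: inherits non-unit rules of {S} → Ya | a.
E: inherits non-unit rules of {E, S} → Ya | a | f | fE.
J: inherits non-unit rules of {J} → ES | f.
Y: inherits non-unit rules of {Y} → YJ | af | fE.

S -> a | Ya; E -> a | f | Ya | fE; J -> f | ES; Y -> YJ | af | fE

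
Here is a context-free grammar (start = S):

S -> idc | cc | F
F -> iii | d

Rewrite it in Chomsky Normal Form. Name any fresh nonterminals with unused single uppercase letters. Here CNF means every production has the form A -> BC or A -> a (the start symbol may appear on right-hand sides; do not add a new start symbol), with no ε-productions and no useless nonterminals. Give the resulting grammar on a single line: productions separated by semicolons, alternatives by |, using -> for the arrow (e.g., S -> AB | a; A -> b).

S -> d | AE | AG | BB; A -> i; B -> c; C -> d; E -> AA; G -> CB

No ε-productions.
After unit-elimination: S -> d | cc | idc | iii; F -> d | iii.
TERM: introduce B -> c, C -> d, A -> i and substitute in every rule of length ≥2.
BIN: F -> AAA becomes F -> AD, D -> AA; S -> AAA becomes S -> AE, E -> AA; S -> ACB becomes S -> AG, G -> CB.
Drop unreachable/unproductive: F.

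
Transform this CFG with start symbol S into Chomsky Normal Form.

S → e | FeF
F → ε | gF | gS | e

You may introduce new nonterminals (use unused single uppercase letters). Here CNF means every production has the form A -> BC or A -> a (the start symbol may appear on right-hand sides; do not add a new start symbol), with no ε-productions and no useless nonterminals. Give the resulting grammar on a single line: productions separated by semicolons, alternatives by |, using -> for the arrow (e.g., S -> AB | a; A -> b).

Nullable: {F}; after ε-elimination: S -> e | Fe | eF | FeF; F -> e | g | gF | gS.
No unit productions to eliminate.
TERM: introduce B -> e, A -> g and substitute in every rule of length ≥2.
BIN: S -> FBF becomes S -> FC, C -> BF.

S -> e | BF | FB | FC; A -> g; B -> e; C -> BF; F -> e | g | AF | AS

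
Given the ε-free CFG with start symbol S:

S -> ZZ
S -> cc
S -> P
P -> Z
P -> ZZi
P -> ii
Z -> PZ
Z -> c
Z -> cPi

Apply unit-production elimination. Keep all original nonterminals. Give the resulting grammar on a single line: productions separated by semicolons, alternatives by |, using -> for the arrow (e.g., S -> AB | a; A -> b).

Unit productions: P->Z, S->P.
Unit pairs (A ⇒* B via units): (P,Z), (S,P), (S,Z).
S: inherits non-unit rules of {P, S, Z} → PZ | ZZ | ZZi | c | cPi | cc | ii.
P: inherits non-unit rules of {P, Z} → PZ | ZZi | c | cPi | ii.
Z: inherits non-unit rules of {Z} → PZ | c | cPi.

S -> c | PZ | ZZ | cc | ii | ZZi | cPi; P -> c | PZ | ii | ZZi | cPi; Z -> c | PZ | cPi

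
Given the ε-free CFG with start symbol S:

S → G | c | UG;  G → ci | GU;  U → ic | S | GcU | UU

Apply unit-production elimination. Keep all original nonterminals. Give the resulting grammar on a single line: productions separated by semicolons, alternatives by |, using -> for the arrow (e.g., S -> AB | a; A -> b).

Unit productions: S->G, U->S.
Unit pairs (A ⇒* B via units): (S,G), (U,G), (U,S).
S: inherits non-unit rules of {G, S} → GU | UG | c | ci.
G: inherits non-unit rules of {G} → GU | ci.
U: inherits non-unit rules of {G, S, U} → GU | GcU | UG | UU | c | ci | ic.

S -> c | GU | UG | ci; G -> GU | ci; U -> c | GU | UG | UU | ci | ic | GcU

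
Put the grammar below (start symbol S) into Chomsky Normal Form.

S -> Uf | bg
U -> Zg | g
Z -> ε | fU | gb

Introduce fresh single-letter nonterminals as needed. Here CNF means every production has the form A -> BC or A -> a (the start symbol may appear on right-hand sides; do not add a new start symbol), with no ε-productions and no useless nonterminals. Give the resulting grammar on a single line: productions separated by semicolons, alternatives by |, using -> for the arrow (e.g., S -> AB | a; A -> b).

Nullable: {Z}; after ε-elimination: S -> Uf | bg; U -> g | Zg; Z -> fU | gb.
No unit productions to eliminate.
TERM: introduce B -> b, A -> f, C -> g and substitute in every rule of length ≥2.

S -> BC | UA; A -> f; B -> b; C -> g; U -> g | ZC; Z -> AU | CB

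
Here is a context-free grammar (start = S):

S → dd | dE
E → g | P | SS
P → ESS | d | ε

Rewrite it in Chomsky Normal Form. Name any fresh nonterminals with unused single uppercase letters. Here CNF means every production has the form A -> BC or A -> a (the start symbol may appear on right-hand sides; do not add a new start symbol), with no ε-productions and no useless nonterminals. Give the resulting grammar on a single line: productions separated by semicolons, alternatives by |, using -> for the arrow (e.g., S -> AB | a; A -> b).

Nullable: {E, P}; after ε-elimination: S -> d | dE | dd; E -> P | g | SS; P -> d | SS | ESS.
After unit-elimination: S -> d | dE | dd; E -> d | g | SS | ESS; P -> d | SS | ESS.
TERM: introduce A -> d and substitute in every rule of length ≥2.
BIN: E -> ESS becomes E -> EB, B -> SS; P -> ESS becomes P -> EC, C -> SS.
Drop unreachable/unproductive: P.

S -> d | AA | AE; A -> d; B -> SS; E -> d | g | EB | SS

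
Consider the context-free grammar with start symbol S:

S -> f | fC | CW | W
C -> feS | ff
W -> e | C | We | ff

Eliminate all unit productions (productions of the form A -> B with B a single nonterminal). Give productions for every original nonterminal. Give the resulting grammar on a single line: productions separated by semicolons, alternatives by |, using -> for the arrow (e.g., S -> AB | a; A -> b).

S -> e | f | CW | We | fC | ff | feS; C -> ff | feS; W -> e | We | ff | feS

Unit productions: S->W, W->C.
Unit pairs (A ⇒* B via units): (S,C), (S,W), (W,C).
S: inherits non-unit rules of {C, S, W} → CW | We | e | f | fC | feS | ff.
C: inherits non-unit rules of {C} → feS | ff.
W: inherits non-unit rules of {C, W} → We | e | feS | ff.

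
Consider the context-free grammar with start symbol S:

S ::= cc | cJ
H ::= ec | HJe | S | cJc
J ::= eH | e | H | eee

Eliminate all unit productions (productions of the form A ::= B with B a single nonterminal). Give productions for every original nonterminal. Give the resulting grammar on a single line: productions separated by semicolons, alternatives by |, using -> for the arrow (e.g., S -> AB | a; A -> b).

S -> cJ | cc; H -> cJ | cc | ec | HJe | cJc; J -> e | cJ | cc | eH | ec | HJe | cJc | eee

Unit productions: H->S, J->H.
Unit pairs (A ⇒* B via units): (H,S), (J,H), (J,S).
S: inherits non-unit rules of {S} → cJ | cc.
H: inherits non-unit rules of {H, S} → HJe | cJ | cJc | cc | ec.
J: inherits non-unit rules of {H, J, S} → HJe | cJ | cJc | cc | e | eH | ec | eee.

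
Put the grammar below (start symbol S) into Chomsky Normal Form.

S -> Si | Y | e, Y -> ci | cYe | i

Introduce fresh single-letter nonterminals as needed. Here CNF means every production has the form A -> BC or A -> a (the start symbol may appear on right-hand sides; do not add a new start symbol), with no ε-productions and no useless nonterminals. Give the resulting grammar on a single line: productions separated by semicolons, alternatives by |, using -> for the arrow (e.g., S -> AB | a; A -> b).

S -> e | i | BA | BD | SA; A -> i; B -> c; C -> e; D -> YC; E -> YC; Y -> i | BA | BE

No ε-productions.
After unit-elimination: S -> e | i | Si | ci | cYe; Y -> i | ci | cYe.
TERM: introduce B -> c, C -> e, A -> i and substitute in every rule of length ≥2.
BIN: S -> BYC becomes S -> BD, D -> YC; Y -> BYC becomes Y -> BE, E -> YC.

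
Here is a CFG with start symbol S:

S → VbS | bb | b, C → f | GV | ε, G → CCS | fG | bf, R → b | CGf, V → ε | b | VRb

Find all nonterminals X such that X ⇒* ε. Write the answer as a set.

{C, V}

Directly nullable (have an ε-rule): {C, V}.
Not nullable: G, R, S — each has a terminal in every rule's right-hand side or depends on a non-nullable symbol.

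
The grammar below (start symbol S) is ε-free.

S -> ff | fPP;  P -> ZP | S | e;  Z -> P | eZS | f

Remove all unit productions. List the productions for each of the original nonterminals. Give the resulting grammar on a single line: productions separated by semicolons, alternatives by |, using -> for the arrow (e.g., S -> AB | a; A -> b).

S -> ff | fPP; P -> e | ZP | ff | fPP; Z -> e | f | ZP | ff | eZS | fPP

Unit productions: P->S, Z->P.
Unit pairs (A ⇒* B via units): (P,S), (Z,P), (Z,S).
S: inherits non-unit rules of {S} → fPP | ff.
P: inherits non-unit rules of {P, S} → ZP | e | fPP | ff.
Z: inherits non-unit rules of {P, S, Z} → ZP | e | eZS | f | fPP | ff.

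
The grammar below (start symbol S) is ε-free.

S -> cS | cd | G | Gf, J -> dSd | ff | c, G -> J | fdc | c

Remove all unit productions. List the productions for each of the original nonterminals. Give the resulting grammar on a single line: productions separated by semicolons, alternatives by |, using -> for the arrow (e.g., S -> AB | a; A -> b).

S -> c | Gf | cS | cd | ff | dSd | fdc; G -> c | ff | dSd | fdc; J -> c | ff | dSd

Unit productions: G->J, S->G.
Unit pairs (A ⇒* B via units): (G,J), (S,G), (S,J).
S: inherits non-unit rules of {G, J, S} → Gf | c | cS | cd | dSd | fdc | ff.
G: inherits non-unit rules of {G, J} → c | dSd | fdc | ff.
J: inherits non-unit rules of {J} → c | dSd | ff.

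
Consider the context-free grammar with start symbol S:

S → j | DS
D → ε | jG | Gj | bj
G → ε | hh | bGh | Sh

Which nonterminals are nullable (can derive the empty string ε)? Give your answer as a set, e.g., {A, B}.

Directly nullable (have an ε-rule): {D, G}.
Not nullable: S — each has a terminal in every rule's right-hand side or depends on a non-nullable symbol.

{D, G}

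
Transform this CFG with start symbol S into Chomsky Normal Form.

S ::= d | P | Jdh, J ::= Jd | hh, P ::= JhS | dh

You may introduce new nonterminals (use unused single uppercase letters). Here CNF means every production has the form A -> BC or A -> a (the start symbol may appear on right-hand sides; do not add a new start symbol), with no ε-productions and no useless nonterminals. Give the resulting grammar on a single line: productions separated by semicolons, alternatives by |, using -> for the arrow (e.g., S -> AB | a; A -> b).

S -> d | AB | JD | JE; A -> d; B -> h; D -> AB; E -> BS; J -> BB | JA

No ε-productions.
After unit-elimination: S -> d | dh | Jdh | JhS; J -> Jd | hh; P -> dh | JhS.
TERM: introduce A -> d, B -> h and substitute in every rule of length ≥2.
BIN: P -> JBS becomes P -> JC, C -> BS; S -> JAB becomes S -> JD, D -> AB; S -> JBS becomes S -> JE, E -> BS.
Drop unreachable/unproductive: P.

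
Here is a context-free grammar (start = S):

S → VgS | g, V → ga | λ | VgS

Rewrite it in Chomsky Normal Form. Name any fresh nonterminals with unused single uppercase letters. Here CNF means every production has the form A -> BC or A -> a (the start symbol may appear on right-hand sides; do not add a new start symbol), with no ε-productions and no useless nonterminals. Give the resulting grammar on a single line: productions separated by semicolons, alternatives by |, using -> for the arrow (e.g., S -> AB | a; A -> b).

Nullable: {V}; after ε-elimination: S -> g | gS | VgS; V -> gS | ga | VgS.
No unit productions to eliminate.
TERM: introduce B -> a, A -> g and substitute in every rule of length ≥2.
BIN: S -> VAS becomes S -> VC, C -> AS; V -> VAS becomes V -> VD, D -> AS.

S -> g | AS | VC; A -> g; B -> a; C -> AS; D -> AS; V -> AB | AS | VD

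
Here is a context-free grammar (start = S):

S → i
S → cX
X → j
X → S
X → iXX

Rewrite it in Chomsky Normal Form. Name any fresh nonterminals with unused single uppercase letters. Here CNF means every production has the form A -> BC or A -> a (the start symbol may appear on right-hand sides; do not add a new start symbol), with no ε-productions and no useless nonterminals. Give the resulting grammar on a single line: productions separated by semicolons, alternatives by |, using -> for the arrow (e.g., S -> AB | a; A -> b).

No ε-productions.
After unit-elimination: S -> i | cX; X -> i | j | cX | iXX.
TERM: introduce A -> c, B -> i and substitute in every rule of length ≥2.
BIN: X -> BXX becomes X -> BC, C -> XX.

S -> i | AX; A -> c; B -> i; C -> XX; X -> i | j | AX | BC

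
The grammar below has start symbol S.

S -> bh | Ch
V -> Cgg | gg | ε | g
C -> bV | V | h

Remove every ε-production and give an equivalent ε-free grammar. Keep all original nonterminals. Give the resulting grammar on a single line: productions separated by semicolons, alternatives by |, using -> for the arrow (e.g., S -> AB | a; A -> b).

Nullable set: {C, V}.
S -> Ch: C nullable, giving Ch | h.
C -> V: V nullable, giving V.
C -> bV: V nullable, giving b | bV.
Drop V -> ε.
V -> Cgg: C nullable, giving Cgg | gg.
Unchanged (no nullable symbols): S -> bh; C -> h; V -> g; V -> gg.

S -> h | Ch | bh; C -> V | b | h | bV; V -> g | gg | Cgg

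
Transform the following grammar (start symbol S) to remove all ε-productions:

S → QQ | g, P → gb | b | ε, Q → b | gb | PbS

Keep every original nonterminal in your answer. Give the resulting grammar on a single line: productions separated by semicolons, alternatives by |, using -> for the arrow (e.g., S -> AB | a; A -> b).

Nullable set: {P}.
Drop P -> ε.
Q -> PbS: P nullable, giving PbS | bS.
Unchanged (no nullable symbols): S -> QQ; S -> g; P -> b; P -> gb; Q -> b; Q -> gb.

S -> g | QQ; P -> b | gb; Q -> b | bS | gb | PbS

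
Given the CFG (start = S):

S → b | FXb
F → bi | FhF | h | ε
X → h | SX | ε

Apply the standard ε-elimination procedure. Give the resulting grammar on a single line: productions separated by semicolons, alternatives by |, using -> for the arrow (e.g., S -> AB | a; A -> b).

S -> b | Fb | Xb | FXb; F -> h | Fh | bi | hF | FhF; X -> S | h | SX

Nullable set: {F, X}.
S -> FXb: F, X nullable, giving FXb | Fb | Xb | b.
Drop F -> ε.
F -> FhF: F, F nullable, giving Fh | FhF | h | hF.
Drop X -> ε.
X -> SX: X nullable, giving S | SX.
Unchanged (no nullable symbols): S -> b; F -> bi; F -> h; X -> h.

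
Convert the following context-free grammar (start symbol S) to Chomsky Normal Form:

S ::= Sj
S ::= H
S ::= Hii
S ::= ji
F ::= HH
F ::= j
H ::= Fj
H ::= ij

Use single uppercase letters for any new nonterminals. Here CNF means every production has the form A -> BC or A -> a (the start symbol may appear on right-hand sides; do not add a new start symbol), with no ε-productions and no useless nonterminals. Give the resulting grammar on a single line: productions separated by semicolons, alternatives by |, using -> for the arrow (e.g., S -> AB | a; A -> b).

No ε-productions.
After unit-elimination: S -> Fj | Sj | ij | ji | Hii; F -> j | HH; H -> Fj | ij.
TERM: introduce B -> i, A -> j and substitute in every rule of length ≥2.
BIN: S -> HBB becomes S -> HC, C -> BB.

S -> AB | BA | FA | HC | SA; A -> j; B -> i; C -> BB; F -> j | HH; H -> BA | FA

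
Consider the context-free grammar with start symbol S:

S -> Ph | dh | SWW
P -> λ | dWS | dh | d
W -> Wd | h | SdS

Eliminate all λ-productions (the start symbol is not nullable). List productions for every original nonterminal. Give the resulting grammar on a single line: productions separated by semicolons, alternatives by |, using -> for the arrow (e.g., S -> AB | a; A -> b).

S -> h | Ph | dh | SWW; P -> d | dh | dWS; W -> h | Wd | SdS

Nullable set: {P}.
S -> Ph: P nullable, giving Ph | h.
Drop P -> λ.
Unchanged (no nullable symbols): S -> SWW; S -> dh; P -> d; P -> dWS; P -> dh; W -> SdS; W -> Wd; W -> h.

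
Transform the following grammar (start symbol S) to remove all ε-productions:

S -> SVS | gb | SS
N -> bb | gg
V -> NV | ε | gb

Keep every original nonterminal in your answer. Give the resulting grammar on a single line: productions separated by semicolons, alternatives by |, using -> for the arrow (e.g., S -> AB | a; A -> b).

S -> SS | gb | SVS; N -> bb | gg; V -> N | NV | gb

Nullable set: {V}.
S -> SVS: V nullable, giving SS | SVS.
Drop V -> ε.
V -> NV: V nullable, giving N | NV.
Unchanged (no nullable symbols): S -> SS; S -> gb; N -> bb; N -> gg; V -> gb.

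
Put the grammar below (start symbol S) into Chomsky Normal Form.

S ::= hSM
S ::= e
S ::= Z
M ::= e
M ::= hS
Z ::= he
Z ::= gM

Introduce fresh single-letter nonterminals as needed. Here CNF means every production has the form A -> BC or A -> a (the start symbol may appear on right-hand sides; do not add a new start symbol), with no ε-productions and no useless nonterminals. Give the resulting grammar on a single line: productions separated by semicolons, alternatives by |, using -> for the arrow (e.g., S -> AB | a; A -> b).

S -> e | AC | AD | BM; A -> h; B -> g; C -> e; D -> SM; M -> e | AS

No ε-productions.
After unit-elimination: S -> e | gM | he | hSM; M -> e | hS; Z -> gM | he.
TERM: introduce C -> e, B -> g, A -> h and substitute in every rule of length ≥2.
BIN: S -> ASM becomes S -> AD, D -> SM.
Drop unreachable/unproductive: Z.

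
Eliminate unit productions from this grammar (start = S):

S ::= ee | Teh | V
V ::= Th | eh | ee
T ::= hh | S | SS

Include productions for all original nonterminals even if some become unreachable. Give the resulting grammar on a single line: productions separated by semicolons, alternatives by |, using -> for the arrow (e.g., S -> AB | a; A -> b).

Unit productions: S->V, T->S.
Unit pairs (A ⇒* B via units): (S,V), (T,S), (T,V).
S: inherits non-unit rules of {S, V} → Teh | Th | ee | eh.
T: inherits non-unit rules of {S, T, V} → SS | Teh | Th | ee | eh | hh.
V: inherits non-unit rules of {V} → Th | ee | eh.

S -> Th | ee | eh | Teh; T -> SS | Th | ee | eh | hh | Teh; V -> Th | ee | eh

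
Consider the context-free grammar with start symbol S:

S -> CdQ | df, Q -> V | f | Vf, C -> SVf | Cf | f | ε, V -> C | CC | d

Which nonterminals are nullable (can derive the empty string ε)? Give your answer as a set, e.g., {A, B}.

{C, Q, V}

Directly nullable (have an ε-rule): {C}.
V is nullable via V -> C (every symbol on the right is already known nullable).
Q is nullable via Q -> V (every symbol on the right is already known nullable).
Not nullable: S — each has a terminal in every rule's right-hand side or depends on a non-nullable symbol.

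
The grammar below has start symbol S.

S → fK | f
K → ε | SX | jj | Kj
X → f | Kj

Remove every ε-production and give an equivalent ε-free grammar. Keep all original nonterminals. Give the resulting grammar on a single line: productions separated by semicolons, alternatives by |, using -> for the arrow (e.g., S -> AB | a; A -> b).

S -> f | fK; K -> j | Kj | SX | jj; X -> f | j | Kj

Nullable set: {K}.
S -> fK: K nullable, giving f | fK.
Drop K -> ε.
K -> Kj: K nullable, giving Kj | j.
X -> Kj: K nullable, giving Kj | j.
Unchanged (no nullable symbols): S -> f; K -> SX; K -> jj; X -> f.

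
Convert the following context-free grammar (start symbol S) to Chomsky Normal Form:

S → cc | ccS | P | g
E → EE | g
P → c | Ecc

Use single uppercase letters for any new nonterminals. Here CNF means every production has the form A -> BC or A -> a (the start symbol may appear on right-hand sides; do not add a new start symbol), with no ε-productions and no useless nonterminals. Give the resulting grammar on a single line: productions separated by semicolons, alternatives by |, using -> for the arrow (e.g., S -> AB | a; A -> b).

No ε-productions.
After unit-elimination: S -> c | g | cc | Ecc | ccS; E -> g | EE; P -> c | Ecc.
TERM: introduce A -> c and substitute in every rule of length ≥2.
BIN: P -> EAA becomes P -> EB, B -> AA; S -> AAS becomes S -> AC, C -> AS; S -> EAA becomes S -> ED, D -> AA.
Drop unreachable/unproductive: P.

S -> c | g | AA | AC | ED; A -> c; C -> AS; D -> AA; E -> g | EE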